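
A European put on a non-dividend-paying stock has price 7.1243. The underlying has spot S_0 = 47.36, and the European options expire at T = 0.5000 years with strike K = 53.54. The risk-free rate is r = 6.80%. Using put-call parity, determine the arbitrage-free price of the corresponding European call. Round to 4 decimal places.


Put-call parity: C - P = S_0 * exp(-qT) - K * exp(-rT).
S_0 * exp(-qT) = 47.3600 * 1.00000000 = 47.36000000
K * exp(-rT) = 53.5400 * 0.96657150 = 51.75023836
C = P + S*exp(-qT) - K*exp(-rT)
C = 7.1243 + 47.36000000 - 51.75023836 = 2.7341

Answer: Call price = 2.7341


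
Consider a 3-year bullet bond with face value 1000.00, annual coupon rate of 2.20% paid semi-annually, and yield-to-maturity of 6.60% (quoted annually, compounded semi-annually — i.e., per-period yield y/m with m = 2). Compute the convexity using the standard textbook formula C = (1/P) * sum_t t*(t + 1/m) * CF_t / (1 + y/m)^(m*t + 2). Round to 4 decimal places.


Coupon per period c = face * coupon_rate / m = 11.000000
Periods per year m = 2; per-period yield y/m = 0.033000
Number of cashflows N = 6
Cashflows (t years, CF_t, discount factor 1/(1+y/m)^(m*t), PV):
  t = 0.5000: CF_t = 11.000000, DF = 0.968054, PV = 10.648596
  t = 1.0000: CF_t = 11.000000, DF = 0.937129, PV = 10.308419
  t = 1.5000: CF_t = 11.000000, DF = 0.907192, PV = 9.979108
  t = 2.0000: CF_t = 11.000000, DF = 0.878211, PV = 9.660317
  t = 2.5000: CF_t = 11.000000, DF = 0.850156, PV = 9.351711
  t = 3.0000: CF_t = 1011.000000, DF = 0.822997, PV = 832.049620
Price P = sum_t PV_t = 881.997771
Convexity numerator sum_t t*(t + 1/m) * CF_t / (1+y/m)^(m*t + 2):
  t = 0.5000: term = 4.989554
  t = 1.0000: term = 14.490476
  t = 1.5000: term = 28.055133
  t = 2.0000: term = 45.264816
  t = 2.5000: term = 65.728194
  t = 3.0000: term = 8187.246807
Convexity = (1/P) * sum = 8345.774980 / 881.997771 = 9.462354

Answer: Convexity = 9.4624


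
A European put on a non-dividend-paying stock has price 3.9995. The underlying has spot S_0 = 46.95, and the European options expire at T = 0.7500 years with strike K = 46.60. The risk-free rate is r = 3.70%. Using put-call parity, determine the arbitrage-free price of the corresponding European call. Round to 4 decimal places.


Put-call parity: C - P = S_0 * exp(-qT) - K * exp(-rT).
S_0 * exp(-qT) = 46.9500 * 1.00000000 = 46.95000000
K * exp(-rT) = 46.6000 * 0.97263149 = 45.32462763
C = P + S*exp(-qT) - K*exp(-rT)
C = 3.9995 + 46.95000000 - 45.32462763 = 5.6249

Answer: Call price = 5.6249


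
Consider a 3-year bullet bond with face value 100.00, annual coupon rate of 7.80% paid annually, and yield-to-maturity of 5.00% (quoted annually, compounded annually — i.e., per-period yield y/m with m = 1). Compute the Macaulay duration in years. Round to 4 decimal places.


Coupon per period c = face * coupon_rate / m = 7.800000
Periods per year m = 1; per-period yield y/m = 0.050000
Number of cashflows N = 3
Cashflows (t years, CF_t, discount factor 1/(1+y/m)^(m*t), PV):
  t = 1.0000: CF_t = 7.800000, DF = 0.952381, PV = 7.428571
  t = 2.0000: CF_t = 7.800000, DF = 0.907029, PV = 7.074830
  t = 3.0000: CF_t = 107.800000, DF = 0.863838, PV = 93.121693
Price P = sum_t PV_t = 107.625094
Macaulay numerator sum_t t * PV_t:
  t * PV_t at t = 1.0000: 7.428571
  t * PV_t at t = 2.0000: 14.149660
  t * PV_t at t = 3.0000: 279.365079
Macaulay duration D = (sum_t t * PV_t) / P = 300.943311 / 107.625094 = 2.796219

Answer: Macaulay duration = 2.7962 years


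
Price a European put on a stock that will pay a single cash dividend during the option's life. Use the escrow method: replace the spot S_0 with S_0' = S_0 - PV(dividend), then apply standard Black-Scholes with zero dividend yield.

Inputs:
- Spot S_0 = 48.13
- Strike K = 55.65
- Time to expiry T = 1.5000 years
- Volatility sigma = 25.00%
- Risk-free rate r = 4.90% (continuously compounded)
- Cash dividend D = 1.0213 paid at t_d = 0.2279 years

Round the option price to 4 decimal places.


Answer: Price = 8.5777

Derivation:
PV(D) = D * exp(-r * t_d) = 1.0213 * 0.98889502 = 1.00995848
S_0' = S_0 - PV(D) = 48.1300 - 1.00995848 = 47.12004152
d1 = (ln(S_0'/K) + (r + sigma^2/2)*T) / (sigma*sqrt(T)) = -0.15026365
d2 = d1 - sigma*sqrt(T) = -0.45644986
exp(-rT) = 0.92913615
N(-d1) = 0.55972169; N(-d2) = 0.67596674
P = K * exp(-rT) * N(-d2) - S_0' * N(-d1) = 55.6500 * 0.92913615 * 0.67596674 - 47.12004152 * 0.55972169 = 8.5777


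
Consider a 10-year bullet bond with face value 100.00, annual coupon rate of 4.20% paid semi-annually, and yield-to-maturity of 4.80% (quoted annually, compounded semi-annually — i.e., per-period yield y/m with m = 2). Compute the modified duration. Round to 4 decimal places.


Coupon per period c = face * coupon_rate / m = 2.100000
Periods per year m = 2; per-period yield y/m = 0.024000
Number of cashflows N = 20
Cashflows (t years, CF_t, discount factor 1/(1+y/m)^(m*t), PV):
  t = 0.5000: CF_t = 2.100000, DF = 0.976562, PV = 2.050781
  t = 1.0000: CF_t = 2.100000, DF = 0.953674, PV = 2.002716
  t = 1.5000: CF_t = 2.100000, DF = 0.931323, PV = 1.955777
  t = 2.0000: CF_t = 2.100000, DF = 0.909495, PV = 1.909939
  t = 2.5000: CF_t = 2.100000, DF = 0.888178, PV = 1.865175
  t = 3.0000: CF_t = 2.100000, DF = 0.867362, PV = 1.821460
  t = 3.5000: CF_t = 2.100000, DF = 0.847033, PV = 1.778769
  t = 4.0000: CF_t = 2.100000, DF = 0.827181, PV = 1.737079
  t = 4.5000: CF_t = 2.100000, DF = 0.807794, PV = 1.696366
  t = 5.0000: CF_t = 2.100000, DF = 0.788861, PV = 1.656608
  t = 5.5000: CF_t = 2.100000, DF = 0.770372, PV = 1.617781
  t = 6.0000: CF_t = 2.100000, DF = 0.752316, PV = 1.579864
  t = 6.5000: CF_t = 2.100000, DF = 0.734684, PV = 1.542836
  t = 7.0000: CF_t = 2.100000, DF = 0.717465, PV = 1.506676
  t = 7.5000: CF_t = 2.100000, DF = 0.700649, PV = 1.471363
  t = 8.0000: CF_t = 2.100000, DF = 0.684228, PV = 1.436878
  t = 8.5000: CF_t = 2.100000, DF = 0.668191, PV = 1.403201
  t = 9.0000: CF_t = 2.100000, DF = 0.652530, PV = 1.370314
  t = 9.5000: CF_t = 2.100000, DF = 0.637237, PV = 1.338197
  t = 10.0000: CF_t = 102.100000, DF = 0.622302, PV = 63.536986
Price P = sum_t PV_t = 95.278769
First compute Macaulay numerator sum_t t * PV_t:
  t * PV_t at t = 0.5000: 1.025391
  t * PV_t at t = 1.0000: 2.002716
  t * PV_t at t = 1.5000: 2.933666
  t * PV_t at t = 2.0000: 3.819878
  t * PV_t at t = 2.5000: 4.662937
  t * PV_t at t = 3.0000: 5.464379
  t * PV_t at t = 3.5000: 6.225692
  t * PV_t at t = 4.0000: 6.948317
  t * PV_t at t = 4.5000: 7.633649
  t * PV_t at t = 5.0000: 8.283040
  t * PV_t at t = 5.5000: 8.897796
  t * PV_t at t = 6.0000: 9.479186
  t * PV_t at t = 6.5000: 10.028436
  t * PV_t at t = 7.0000: 10.546733
  t * PV_t at t = 7.5000: 11.035225
  t * PV_t at t = 8.0000: 11.495026
  t * PV_t at t = 8.5000: 11.927213
  t * PV_t at t = 9.0000: 12.332825
  t * PV_t at t = 9.5000: 12.712873
  t * PV_t at t = 10.0000: 635.369860
Macaulay duration D = 782.824839 / 95.278769 = 8.216152
Modified duration = D / (1 + y/m) = 8.216152 / (1 + 0.024000) = 8.023586

Answer: Modified duration = 8.0236


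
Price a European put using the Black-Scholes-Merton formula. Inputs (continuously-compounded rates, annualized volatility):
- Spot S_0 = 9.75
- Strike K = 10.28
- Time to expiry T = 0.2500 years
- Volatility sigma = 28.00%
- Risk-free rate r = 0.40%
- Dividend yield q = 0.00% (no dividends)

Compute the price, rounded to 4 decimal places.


d1 = (ln(S/K) + (r - q + 0.5*sigma^2) * T) / (sigma * sqrt(T)) = -0.30094982
d2 = d1 - sigma * sqrt(T) = -0.44094982
exp(-rT) = 0.99900050; exp(-qT) = 1.00000000
P = K * exp(-rT) * N(-d2) - S_0 * exp(-qT) * N(-d1)
N(-d1) = 0.61827362; N(-d2) = 0.67037534
P = 10.2800 * 0.99900050 * 0.67037534 - 9.7500 * 1.00000000 * 0.61827362 = 0.8564

Answer: Price = 0.8564


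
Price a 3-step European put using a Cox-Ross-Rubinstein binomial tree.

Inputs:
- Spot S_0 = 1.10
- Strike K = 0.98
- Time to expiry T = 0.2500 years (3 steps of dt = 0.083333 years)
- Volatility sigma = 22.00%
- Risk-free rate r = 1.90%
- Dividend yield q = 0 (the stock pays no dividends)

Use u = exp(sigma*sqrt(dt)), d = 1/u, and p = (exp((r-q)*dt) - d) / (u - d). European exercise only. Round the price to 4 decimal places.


Answer: Price = V(0,0) = 0.0090

Derivation:
dt = T/N = 0.083333
u = exp(sigma*sqrt(dt)) = 1.065569; d = 1/u = 0.938466
p = (exp((r-q)*dt) - d) / (u - d) = 0.496595
Discount per step: exp(-r*dt) = 0.998418
Stock lattice S(k, i) with i counting down-moves:
  k=0: S(0,0) = 1.1000
  k=1: S(1,0) = 1.1721; S(1,1) = 1.0323
  k=2: S(2,0) = 1.2490; S(2,1) = 1.1000; S(2,2) = 0.9688
  k=3: S(3,0) = 1.3309; S(3,1) = 1.1721; S(3,2) = 1.0323; S(3,3) = 0.9092
Terminal payoffs V(N, i) = max(K - S_T, 0):
  V(3,0) = 0.000000; V(3,1) = 0.000000; V(3,2) = 0.000000; V(3,3) = 0.070823
Backward induction: V(k, i) = exp(-r*dt) * [p * V(k+1, i) + (1-p) * V(k+1, i+1)].
  V(2,0) = exp(-r*dt) * [p*0.000000 + (1-p)*0.000000] = 0.000000
  V(2,1) = exp(-r*dt) * [p*0.000000 + (1-p)*0.000000] = 0.000000
  V(2,2) = exp(-r*dt) * [p*0.000000 + (1-p)*0.070823] = 0.035596
  V(1,0) = exp(-r*dt) * [p*0.000000 + (1-p)*0.000000] = 0.000000
  V(1,1) = exp(-r*dt) * [p*0.000000 + (1-p)*0.035596] = 0.017891
  V(0,0) = exp(-r*dt) * [p*0.000000 + (1-p)*0.017891] = 0.008992


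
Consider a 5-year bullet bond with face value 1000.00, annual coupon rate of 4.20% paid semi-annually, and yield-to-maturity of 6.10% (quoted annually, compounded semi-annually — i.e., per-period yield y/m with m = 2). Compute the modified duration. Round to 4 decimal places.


Answer: Modified duration = 4.4042

Derivation:
Coupon per period c = face * coupon_rate / m = 21.000000
Periods per year m = 2; per-period yield y/m = 0.030500
Number of cashflows N = 10
Cashflows (t years, CF_t, discount factor 1/(1+y/m)^(m*t), PV):
  t = 0.5000: CF_t = 21.000000, DF = 0.970403, PV = 20.378457
  t = 1.0000: CF_t = 21.000000, DF = 0.941681, PV = 19.775310
  t = 1.5000: CF_t = 21.000000, DF = 0.913810, PV = 19.190015
  t = 2.0000: CF_t = 21.000000, DF = 0.886764, PV = 18.622042
  t = 2.5000: CF_t = 21.000000, DF = 0.860518, PV = 18.070881
  t = 3.0000: CF_t = 21.000000, DF = 0.835049, PV = 17.536032
  t = 3.5000: CF_t = 21.000000, DF = 0.810334, PV = 17.017013
  t = 4.0000: CF_t = 21.000000, DF = 0.786350, PV = 16.513355
  t = 4.5000: CF_t = 21.000000, DF = 0.763076, PV = 16.024605
  t = 5.0000: CF_t = 1021.000000, DF = 0.740491, PV = 756.041754
Price P = sum_t PV_t = 919.169463
First compute Macaulay numerator sum_t t * PV_t:
  t * PV_t at t = 0.5000: 10.189229
  t * PV_t at t = 1.0000: 19.775310
  t * PV_t at t = 1.5000: 28.785022
  t * PV_t at t = 2.0000: 37.244085
  t * PV_t at t = 2.5000: 45.177201
  t * PV_t at t = 3.0000: 52.608095
  t * PV_t at t = 3.5000: 59.559544
  t * PV_t at t = 4.0000: 66.053421
  t * PV_t at t = 4.5000: 72.110722
  t * PV_t at t = 5.0000: 3780.208770
Macaulay duration D = 4171.711398 / 919.169463 = 4.538566
Modified duration = D / (1 + y/m) = 4.538566 / (1 + 0.030500) = 4.404237


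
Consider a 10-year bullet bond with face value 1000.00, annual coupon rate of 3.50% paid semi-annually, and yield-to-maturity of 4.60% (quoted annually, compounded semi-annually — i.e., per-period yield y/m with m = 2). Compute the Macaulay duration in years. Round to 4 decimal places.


Answer: Macaulay duration = 8.4381 years

Derivation:
Coupon per period c = face * coupon_rate / m = 17.500000
Periods per year m = 2; per-period yield y/m = 0.023000
Number of cashflows N = 20
Cashflows (t years, CF_t, discount factor 1/(1+y/m)^(m*t), PV):
  t = 0.5000: CF_t = 17.500000, DF = 0.977517, PV = 17.106549
  t = 1.0000: CF_t = 17.500000, DF = 0.955540, PV = 16.721945
  t = 1.5000: CF_t = 17.500000, DF = 0.934056, PV = 16.345987
  t = 2.0000: CF_t = 17.500000, DF = 0.913056, PV = 15.978482
  t = 2.5000: CF_t = 17.500000, DF = 0.892528, PV = 15.619239
  t = 3.0000: CF_t = 17.500000, DF = 0.872461, PV = 15.268074
  t = 3.5000: CF_t = 17.500000, DF = 0.852846, PV = 14.924803
  t = 4.0000: CF_t = 17.500000, DF = 0.833671, PV = 14.589250
  t = 4.5000: CF_t = 17.500000, DF = 0.814928, PV = 14.261242
  t = 5.0000: CF_t = 17.500000, DF = 0.796606, PV = 13.940608
  t = 5.5000: CF_t = 17.500000, DF = 0.778696, PV = 13.627183
  t = 6.0000: CF_t = 17.500000, DF = 0.761189, PV = 13.320804
  t = 6.5000: CF_t = 17.500000, DF = 0.744075, PV = 13.021314
  t = 7.0000: CF_t = 17.500000, DF = 0.727346, PV = 12.728557
  t = 7.5000: CF_t = 17.500000, DF = 0.710993, PV = 12.442382
  t = 8.0000: CF_t = 17.500000, DF = 0.695008, PV = 12.162642
  t = 8.5000: CF_t = 17.500000, DF = 0.679382, PV = 11.889190
  t = 9.0000: CF_t = 17.500000, DF = 0.664108, PV = 11.621887
  t = 9.5000: CF_t = 17.500000, DF = 0.649177, PV = 11.360593
  t = 10.0000: CF_t = 1017.500000, DF = 0.634581, PV = 645.686556
Price P = sum_t PV_t = 912.617287
Macaulay numerator sum_t t * PV_t:
  t * PV_t at t = 0.5000: 8.553275
  t * PV_t at t = 1.0000: 16.721945
  t * PV_t at t = 1.5000: 24.518980
  t * PV_t at t = 2.0000: 31.956964
  t * PV_t at t = 2.5000: 39.048098
  t * PV_t at t = 3.0000: 45.804221
  t * PV_t at t = 3.5000: 52.236811
  t * PV_t at t = 4.0000: 58.357002
  t * PV_t at t = 4.5000: 64.175588
  t * PV_t at t = 5.0000: 69.703039
  t * PV_t at t = 5.5000: 74.949505
  t * PV_t at t = 6.0000: 79.924825
  t * PV_t at t = 6.5000: 84.638541
  t * PV_t at t = 7.0000: 89.099900
  t * PV_t at t = 7.5000: 93.317868
  t * PV_t at t = 8.0000: 97.301133
  t * PV_t at t = 8.5000: 101.058117
  t * PV_t at t = 9.0000: 104.596981
  t * PV_t at t = 9.5000: 107.925635
  t * PV_t at t = 10.0000: 6456.865556
Macaulay duration D = (sum_t t * PV_t) / P = 7700.753984 / 912.617287 = 8.438098


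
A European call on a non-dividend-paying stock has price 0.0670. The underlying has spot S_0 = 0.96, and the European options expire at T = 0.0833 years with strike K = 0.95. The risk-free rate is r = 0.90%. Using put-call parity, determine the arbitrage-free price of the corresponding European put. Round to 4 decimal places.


Answer: Put price = 0.0563

Derivation:
Put-call parity: C - P = S_0 * exp(-qT) - K * exp(-rT).
S_0 * exp(-qT) = 0.9600 * 1.00000000 = 0.96000000
K * exp(-rT) = 0.9500 * 0.99925058 = 0.94928805
P = C - S*exp(-qT) + K*exp(-rT)
P = 0.0670 - 0.96000000 + 0.94928805 = 0.0563


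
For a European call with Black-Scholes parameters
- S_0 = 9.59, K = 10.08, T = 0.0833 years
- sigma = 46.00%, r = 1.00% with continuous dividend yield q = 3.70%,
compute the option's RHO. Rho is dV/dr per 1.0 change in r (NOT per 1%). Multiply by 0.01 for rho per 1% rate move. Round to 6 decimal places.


Answer: Rho = 0.271184

Derivation:
d1 = -0.3259041109; d2 = -0.4586681120
phi(d1) = 0.3783085003; exp(-qT) = 0.9969226448; exp(-rT) = 0.9991673468
N(d2) = 0.3232362582
Rho = K*T*exp(-rT)*N(d2) = 10.0800 * 0.0833 * 0.9991673468 * 0.3232362582 = 0.271184


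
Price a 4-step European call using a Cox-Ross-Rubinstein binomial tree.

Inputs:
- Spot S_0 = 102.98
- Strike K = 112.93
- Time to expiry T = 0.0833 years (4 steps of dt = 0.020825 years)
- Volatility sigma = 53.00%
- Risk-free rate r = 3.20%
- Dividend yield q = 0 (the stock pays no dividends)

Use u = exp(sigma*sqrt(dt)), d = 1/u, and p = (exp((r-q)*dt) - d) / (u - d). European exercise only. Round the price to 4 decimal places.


Answer: Price = V(0,0) = 3.1468

Derivation:
dt = T/N = 0.020825
u = exp(sigma*sqrt(dt)) = 1.079484; d = 1/u = 0.926368
p = (exp((r-q)*dt) - d) / (u - d) = 0.485242
Discount per step: exp(-r*dt) = 0.999334
Stock lattice S(k, i) with i counting down-moves:
  k=0: S(0,0) = 102.9800
  k=1: S(1,0) = 111.1653; S(1,1) = 95.3974
  k=2: S(2,0) = 120.0012; S(2,1) = 102.9800; S(2,2) = 88.3731
  k=3: S(3,0) = 129.5395; S(3,1) = 111.1653; S(3,2) = 95.3974; S(3,3) = 81.8660
  k=4: S(4,0) = 139.8358; S(4,1) = 120.0012; S(4,2) = 102.9800; S(4,3) = 88.3731; S(4,4) = 75.8381
Terminal payoffs V(N, i) = max(S_T - K, 0):
  V(4,0) = 26.905850; V(4,1) = 7.071232; V(4,2) = 0.000000; V(4,3) = 0.000000; V(4,4) = 0.000000
Backward induction: V(k, i) = exp(-r*dt) * [p * V(k+1, i) + (1-p) * V(k+1, i+1)].
  V(3,0) = exp(-r*dt) * [p*26.905850 + (1-p)*7.071232] = 16.684702
  V(3,1) = exp(-r*dt) * [p*7.071232 + (1-p)*0.000000] = 3.428974
  V(3,2) = exp(-r*dt) * [p*0.000000 + (1-p)*0.000000] = 0.000000
  V(3,3) = exp(-r*dt) * [p*0.000000 + (1-p)*0.000000] = 0.000000
  V(2,0) = exp(-r*dt) * [p*16.684702 + (1-p)*3.428974] = 9.854642
  V(2,1) = exp(-r*dt) * [p*3.428974 + (1-p)*0.000000] = 1.662774
  V(2,2) = exp(-r*dt) * [p*0.000000 + (1-p)*0.000000] = 0.000000
  V(1,0) = exp(-r*dt) * [p*9.854642 + (1-p)*1.662774] = 5.634057
  V(1,1) = exp(-r*dt) * [p*1.662774 + (1-p)*0.000000] = 0.806311
  V(0,0) = exp(-r*dt) * [p*5.634057 + (1-p)*0.806311] = 3.146839


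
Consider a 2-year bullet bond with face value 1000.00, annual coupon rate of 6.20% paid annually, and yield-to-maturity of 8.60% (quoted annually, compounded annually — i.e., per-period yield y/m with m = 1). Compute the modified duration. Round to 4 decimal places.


Answer: Modified duration = 1.7867

Derivation:
Coupon per period c = face * coupon_rate / m = 62.000000
Periods per year m = 1; per-period yield y/m = 0.086000
Number of cashflows N = 2
Cashflows (t years, CF_t, discount factor 1/(1+y/m)^(m*t), PV):
  t = 1.0000: CF_t = 62.000000, DF = 0.920810, PV = 57.090239
  t = 2.0000: CF_t = 1062.000000, DF = 0.847892, PV = 900.460914
Price P = sum_t PV_t = 957.551153
First compute Macaulay numerator sum_t t * PV_t:
  t * PV_t at t = 1.0000: 57.090239
  t * PV_t at t = 2.0000: 1800.921828
Macaulay duration D = 1858.012067 / 957.551153 = 1.940379
Modified duration = D / (1 + y/m) = 1.940379 / (1 + 0.086000) = 1.786721


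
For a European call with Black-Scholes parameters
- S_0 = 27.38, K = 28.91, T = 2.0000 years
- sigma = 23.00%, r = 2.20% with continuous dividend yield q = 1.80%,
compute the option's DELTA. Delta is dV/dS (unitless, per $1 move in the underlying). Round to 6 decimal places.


d1 = 0.0200611231; d2 = -0.3052079963
phi(d1) = 0.3988620116; exp(-qT) = 0.9646402935; exp(-rT) = 0.9569539575
N(d1) = 0.5080026934
Delta = exp(-qT) * N(d1) = 0.9646402935 * 0.5080026934 = 0.490040

Answer: Delta = 0.490040


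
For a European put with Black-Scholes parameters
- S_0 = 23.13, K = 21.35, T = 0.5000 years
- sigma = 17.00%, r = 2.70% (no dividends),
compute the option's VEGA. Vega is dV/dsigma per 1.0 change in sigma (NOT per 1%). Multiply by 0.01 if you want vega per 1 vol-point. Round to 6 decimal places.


Answer: Vega = 4.590611

Derivation:
d1 = 0.8385765376; d2 = 0.7183683848
phi(d1) = 0.2806789364; exp(-qT) = 1.0000000000; exp(-rT) = 0.9865907163
Vega = S * exp(-qT) * phi(d1) * sqrt(T) = 23.1300 * 1.0000000000 * 0.2806789364 * 0.7071067812 = 4.590611


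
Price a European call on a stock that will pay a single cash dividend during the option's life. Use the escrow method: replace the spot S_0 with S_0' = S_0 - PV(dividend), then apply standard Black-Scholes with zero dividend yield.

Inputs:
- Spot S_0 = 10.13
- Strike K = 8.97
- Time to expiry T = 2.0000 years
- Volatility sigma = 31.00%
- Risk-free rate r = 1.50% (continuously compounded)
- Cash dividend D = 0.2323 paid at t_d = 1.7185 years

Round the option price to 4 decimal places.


PV(D) = D * exp(-r * t_d) = 0.2323 * 0.97455190 = 0.22638841
S_0' = S_0 - PV(D) = 10.1300 - 0.22638841 = 9.90361159
d1 = (ln(S_0'/K) + (r + sigma^2/2)*T) / (sigma*sqrt(T)) = 0.51348229
d2 = d1 - sigma*sqrt(T) = 0.07507609
exp(-rT) = 0.97044553
N(d1) = 0.69619300; N(d2) = 0.52992291
C = S_0' * N(d1) - K * exp(-rT) * N(d2) = 9.90361159 * 0.69619300 - 8.9700 * 0.97044553 * 0.52992291 = 2.2819

Answer: Price = 2.2819


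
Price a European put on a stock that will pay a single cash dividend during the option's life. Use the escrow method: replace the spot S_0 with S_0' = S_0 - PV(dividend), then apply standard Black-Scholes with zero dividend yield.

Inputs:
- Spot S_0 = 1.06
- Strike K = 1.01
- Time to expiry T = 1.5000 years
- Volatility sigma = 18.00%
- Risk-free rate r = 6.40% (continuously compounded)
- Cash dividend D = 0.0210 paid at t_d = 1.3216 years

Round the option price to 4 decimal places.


Answer: Price = 0.0379

Derivation:
PV(D) = D * exp(-r * t_d) = 0.0210 * 0.91889594 = 0.01929681
S_0' = S_0 - PV(D) = 1.0600 - 0.01929681 = 1.04070319
d1 = (ln(S_0'/K) + (r + sigma^2/2)*T) / (sigma*sqrt(T)) = 0.68153103
d2 = d1 - sigma*sqrt(T) = 0.46107695
exp(-rT) = 0.90846402
N(-d1) = 0.24776777; N(-d2) = 0.32237170
P = K * exp(-rT) * N(-d2) - S_0' * N(-d1) = 1.0100 * 0.90846402 * 0.32237170 - 1.04070319 * 0.24776777 = 0.0379


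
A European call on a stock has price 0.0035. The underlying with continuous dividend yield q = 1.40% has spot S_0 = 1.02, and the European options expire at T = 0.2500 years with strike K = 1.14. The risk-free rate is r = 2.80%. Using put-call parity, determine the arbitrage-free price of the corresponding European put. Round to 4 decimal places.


Put-call parity: C - P = S_0 * exp(-qT) - K * exp(-rT).
S_0 * exp(-qT) = 1.0200 * 0.99650612 = 1.01643624
K * exp(-rT) = 1.1400 * 0.99302444 = 1.13204786
P = C - S*exp(-qT) + K*exp(-rT)
P = 0.0035 - 1.01643624 + 1.13204786 = 0.1191

Answer: Put price = 0.1191


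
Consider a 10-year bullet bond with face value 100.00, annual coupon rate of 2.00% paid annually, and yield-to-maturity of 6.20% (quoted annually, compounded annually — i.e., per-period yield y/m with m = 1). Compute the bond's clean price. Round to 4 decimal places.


Answer: Price = 69.3784

Derivation:
Coupon per period c = face * coupon_rate / m = 2.000000
Periods per year m = 1; per-period yield y/m = 0.062000
Number of cashflows N = 10
Cashflows (t years, CF_t, discount factor 1/(1+y/m)^(m*t), PV):
  t = 1.0000: CF_t = 2.000000, DF = 0.941620, PV = 1.883239
  t = 2.0000: CF_t = 2.000000, DF = 0.886647, PV = 1.773295
  t = 3.0000: CF_t = 2.000000, DF = 0.834885, PV = 1.669769
  t = 4.0000: CF_t = 2.000000, DF = 0.786144, PV = 1.572287
  t = 5.0000: CF_t = 2.000000, DF = 0.740248, PV = 1.480497
  t = 6.0000: CF_t = 2.000000, DF = 0.697032, PV = 1.394065
  t = 7.0000: CF_t = 2.000000, DF = 0.656339, PV = 1.312679
  t = 8.0000: CF_t = 2.000000, DF = 0.618022, PV = 1.236044
  t = 9.0000: CF_t = 2.000000, DF = 0.581942, PV = 1.163883
  t = 10.0000: CF_t = 102.000000, DF = 0.547968, PV = 55.892689
Price P = sum_t PV_t = 69.378446


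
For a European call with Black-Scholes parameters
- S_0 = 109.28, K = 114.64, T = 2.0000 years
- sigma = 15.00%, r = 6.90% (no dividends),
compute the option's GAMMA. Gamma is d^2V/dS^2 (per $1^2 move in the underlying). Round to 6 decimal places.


Answer: Gamma = 0.014947

Derivation:
d1 = 0.5308798016; d2 = 0.3187477672
phi(d1) = 0.3465059755; exp(-qT) = 1.0000000000; exp(-rT) = 0.8710986917
Gamma = exp(-qT) * phi(d1) / (S * sigma * sqrt(T)) = 1.0000000000 * 0.3465059755 / (109.2800 * 0.1500 * 1.4142135624) = 0.014947


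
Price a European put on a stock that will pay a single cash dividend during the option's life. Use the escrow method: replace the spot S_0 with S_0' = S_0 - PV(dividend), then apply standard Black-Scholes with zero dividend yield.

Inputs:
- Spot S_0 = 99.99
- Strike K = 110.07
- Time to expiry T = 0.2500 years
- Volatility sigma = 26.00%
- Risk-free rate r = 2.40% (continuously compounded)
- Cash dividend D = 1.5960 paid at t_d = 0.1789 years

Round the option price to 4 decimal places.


Answer: Price = 12.5852

Derivation:
PV(D) = D * exp(-r * t_d) = 1.5960 * 0.99571560 = 1.58916210
S_0' = S_0 - PV(D) = 99.9900 - 1.58916210 = 98.40083790
d1 = (ln(S_0'/K) + (r + sigma^2/2)*T) / (sigma*sqrt(T)) = -0.75090160
d2 = d1 - sigma*sqrt(T) = -0.88090160
exp(-rT) = 0.99401796
N(-d1) = 0.77364406; N(-d2) = 0.81081446
P = K * exp(-rT) * N(-d2) - S_0' * N(-d1) = 110.0700 * 0.99401796 * 0.81081446 - 98.40083790 * 0.77364406 = 12.5852


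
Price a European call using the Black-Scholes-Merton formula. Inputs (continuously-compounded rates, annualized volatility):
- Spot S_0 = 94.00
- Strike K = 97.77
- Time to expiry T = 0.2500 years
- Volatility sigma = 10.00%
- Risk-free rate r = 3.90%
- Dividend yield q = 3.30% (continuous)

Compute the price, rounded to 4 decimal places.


Answer: Price = 0.6161

Derivation:
d1 = (ln(S/K) + (r - q + 0.5*sigma^2) * T) / (sigma * sqrt(T)) = -0.73145998
d2 = d1 - sigma * sqrt(T) = -0.78145998
exp(-rT) = 0.99029738; exp(-qT) = 0.99178394
C = S_0 * exp(-qT) * N(d1) - K * exp(-rT) * N(d2)
N(d1) = 0.23224912; N(d2) = 0.21726600
C = 94.0000 * 0.99178394 * 0.23224912 - 97.7700 * 0.99029738 * 0.21726600 = 0.6161


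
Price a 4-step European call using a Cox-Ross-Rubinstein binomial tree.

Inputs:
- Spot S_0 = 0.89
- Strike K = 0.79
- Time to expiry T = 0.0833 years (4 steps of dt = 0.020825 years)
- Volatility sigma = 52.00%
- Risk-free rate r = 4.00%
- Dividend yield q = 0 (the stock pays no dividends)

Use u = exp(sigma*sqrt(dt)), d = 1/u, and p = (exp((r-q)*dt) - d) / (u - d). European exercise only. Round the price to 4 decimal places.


Answer: Price = V(0,0) = 0.1180

Derivation:
dt = T/N = 0.020825
u = exp(sigma*sqrt(dt)) = 1.077928; d = 1/u = 0.927706
p = (exp((r-q)*dt) - d) / (u - d) = 0.486796
Discount per step: exp(-r*dt) = 0.999167
Stock lattice S(k, i) with i counting down-moves:
  k=0: S(0,0) = 0.8900
  k=1: S(1,0) = 0.9594; S(1,1) = 0.8257
  k=2: S(2,0) = 1.0341; S(2,1) = 0.8900; S(2,2) = 0.7660
  k=3: S(3,0) = 1.1147; S(3,1) = 0.9594; S(3,2) = 0.8257; S(3,3) = 0.7106
  k=4: S(4,0) = 1.2016; S(4,1) = 1.0341; S(4,2) = 0.8900; S(4,3) = 0.7660; S(4,4) = 0.6592
Terminal payoffs V(N, i) = max(S_T - K, 0):
  V(4,0) = 0.411569; V(4,1) = 0.244116; V(4,2) = 0.100000; V(4,3) = 0.000000; V(4,4) = 0.000000
Backward induction: V(k, i) = exp(-r*dt) * [p * V(k+1, i) + (1-p) * V(k+1, i+1)].
  V(3,0) = exp(-r*dt) * [p*0.411569 + (1-p)*0.244116] = 0.325361
  V(3,1) = exp(-r*dt) * [p*0.244116 + (1-p)*0.100000] = 0.170014
  V(3,2) = exp(-r*dt) * [p*0.100000 + (1-p)*0.000000] = 0.048639
  V(3,3) = exp(-r*dt) * [p*0.000000 + (1-p)*0.000000] = 0.000000
  V(2,0) = exp(-r*dt) * [p*0.325361 + (1-p)*0.170014] = 0.245431
  V(2,1) = exp(-r*dt) * [p*0.170014 + (1-p)*0.048639] = 0.107634
  V(2,2) = exp(-r*dt) * [p*0.048639 + (1-p)*0.000000] = 0.023658
  V(1,0) = exp(-r*dt) * [p*0.245431 + (1-p)*0.107634] = 0.174568
  V(1,1) = exp(-r*dt) * [p*0.107634 + (1-p)*0.023658] = 0.064483
  V(0,0) = exp(-r*dt) * [p*0.174568 + (1-p)*0.064483] = 0.117974


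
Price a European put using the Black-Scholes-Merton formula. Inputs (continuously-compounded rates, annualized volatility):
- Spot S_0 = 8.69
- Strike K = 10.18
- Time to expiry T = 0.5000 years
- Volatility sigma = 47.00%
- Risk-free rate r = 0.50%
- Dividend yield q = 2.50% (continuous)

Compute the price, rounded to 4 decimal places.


d1 = (ln(S/K) + (r - q + 0.5*sigma^2) * T) / (sigma * sqrt(T)) = -0.34009451
d2 = d1 - sigma * sqrt(T) = -0.67243469
exp(-rT) = 0.99750312; exp(-qT) = 0.98757780
P = K * exp(-rT) * N(-d2) - S_0 * exp(-qT) * N(-d1)
N(-d1) = 0.63310732; N(-d2) = 0.74934650
P = 10.1800 * 0.99750312 * 0.74934650 - 8.6900 * 0.98757780 * 0.63310732 = 2.1759

Answer: Price = 2.1759


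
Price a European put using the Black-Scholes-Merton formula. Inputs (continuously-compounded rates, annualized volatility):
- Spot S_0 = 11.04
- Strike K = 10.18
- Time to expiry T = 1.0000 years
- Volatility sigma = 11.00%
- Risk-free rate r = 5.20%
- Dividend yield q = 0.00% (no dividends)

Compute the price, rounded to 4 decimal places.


Answer: Price = 0.0624

Derivation:
d1 = (ln(S/K) + (r - q + 0.5*sigma^2) * T) / (sigma * sqrt(T)) = 1.26500027
d2 = d1 - sigma * sqrt(T) = 1.15500027
exp(-rT) = 0.94932887; exp(-qT) = 1.00000000
P = K * exp(-rT) * N(-d2) - S_0 * exp(-qT) * N(-d1)
N(-d1) = 0.10293562; N(-d2) = 0.12404516
P = 10.1800 * 0.94932887 * 0.12404516 - 11.0400 * 1.00000000 * 0.10293562 = 0.0624


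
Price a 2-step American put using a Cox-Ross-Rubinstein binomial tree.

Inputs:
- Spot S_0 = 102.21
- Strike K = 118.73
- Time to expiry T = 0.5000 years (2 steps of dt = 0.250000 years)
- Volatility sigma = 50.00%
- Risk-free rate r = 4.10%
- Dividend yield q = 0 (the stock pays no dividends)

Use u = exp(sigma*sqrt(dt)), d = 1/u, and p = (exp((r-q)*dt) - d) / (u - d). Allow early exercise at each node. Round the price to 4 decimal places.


dt = T/N = 0.250000
u = exp(sigma*sqrt(dt)) = 1.284025; d = 1/u = 0.778801
p = (exp((r-q)*dt) - d) / (u - d) = 0.458216
Discount per step: exp(-r*dt) = 0.989802
Stock lattice S(k, i) with i counting down-moves:
  k=0: S(0,0) = 102.2100
  k=1: S(1,0) = 131.2402; S(1,1) = 79.6012
  k=2: S(2,0) = 168.5158; S(2,1) = 102.2100; S(2,2) = 61.9935
Terminal payoffs V(N, i) = max(K - S_T, 0):
  V(2,0) = 0.000000; V(2,1) = 16.520000; V(2,2) = 56.736501
Backward induction: V(k, i) = exp(-r*dt) * [p * V(k+1, i) + (1-p) * V(k+1, i+1)]; then take max(V_cont, immediate exercise) for American.
  V(1,0) = exp(-r*dt) * [p*0.000000 + (1-p)*16.520000] = 8.859003; exercise = 0.000000; V(1,0) = max -> 8.859003
  V(1,1) = exp(-r*dt) * [p*16.520000 + (1-p)*56.736501] = 37.918005; exercise = 39.128772; V(1,1) = max -> 39.128772
  V(0,0) = exp(-r*dt) * [p*8.859003 + (1-p)*39.128772] = 25.001105; exercise = 16.520000; V(0,0) = max -> 25.001105

Answer: Price = V(0,0) = 25.0011


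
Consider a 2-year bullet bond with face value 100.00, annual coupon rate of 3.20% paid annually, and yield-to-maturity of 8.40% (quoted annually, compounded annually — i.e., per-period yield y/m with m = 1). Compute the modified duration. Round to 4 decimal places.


Answer: Modified duration = 1.8150

Derivation:
Coupon per period c = face * coupon_rate / m = 3.200000
Periods per year m = 1; per-period yield y/m = 0.084000
Number of cashflows N = 2
Cashflows (t years, CF_t, discount factor 1/(1+y/m)^(m*t), PV):
  t = 1.0000: CF_t = 3.200000, DF = 0.922509, PV = 2.952030
  t = 2.0000: CF_t = 103.200000, DF = 0.851023, PV = 87.825602
Price P = sum_t PV_t = 90.777631
First compute Macaulay numerator sum_t t * PV_t:
  t * PV_t at t = 1.0000: 2.952030
  t * PV_t at t = 2.0000: 175.651203
Macaulay duration D = 178.603233 / 90.777631 = 1.967481
Modified duration = D / (1 + y/m) = 1.967481 / (1 + 0.084000) = 1.815019


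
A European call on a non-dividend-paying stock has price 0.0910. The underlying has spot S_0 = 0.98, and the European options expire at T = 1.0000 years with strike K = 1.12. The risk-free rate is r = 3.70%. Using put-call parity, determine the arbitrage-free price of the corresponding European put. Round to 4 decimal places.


Put-call parity: C - P = S_0 * exp(-qT) - K * exp(-rT).
S_0 * exp(-qT) = 0.9800 * 1.00000000 = 0.98000000
K * exp(-rT) = 1.1200 * 0.96367614 = 1.07931727
P = C - S*exp(-qT) + K*exp(-rT)
P = 0.0910 - 0.98000000 + 1.07931727 = 0.1903

Answer: Put price = 0.1903


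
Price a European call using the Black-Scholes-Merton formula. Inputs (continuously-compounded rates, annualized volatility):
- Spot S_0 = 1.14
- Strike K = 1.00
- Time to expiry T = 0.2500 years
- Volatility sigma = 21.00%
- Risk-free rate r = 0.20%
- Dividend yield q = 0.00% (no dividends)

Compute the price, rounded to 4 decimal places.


Answer: Price = 0.1461

Derivation:
d1 = (ln(S/K) + (r - q + 0.5*sigma^2) * T) / (sigma * sqrt(T)) = 1.30515012
d2 = d1 - sigma * sqrt(T) = 1.20015012
exp(-rT) = 0.99950012; exp(-qT) = 1.00000000
C = S_0 * exp(-qT) * N(d1) - K * exp(-rT) * N(d2)
N(d1) = 0.90407913; N(d2) = 0.88495948
C = 1.1400 * 1.00000000 * 0.90407913 - 1.0000 * 0.99950012 * 0.88495948 = 0.1461


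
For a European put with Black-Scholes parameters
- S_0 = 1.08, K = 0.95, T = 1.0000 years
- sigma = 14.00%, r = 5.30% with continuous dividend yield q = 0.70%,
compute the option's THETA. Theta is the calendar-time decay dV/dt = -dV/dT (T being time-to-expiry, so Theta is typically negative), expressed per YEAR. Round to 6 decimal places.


d1 = 1.3146738252; d2 = 1.1746738252
phi(d1) = 0.1681124520; exp(-qT) = 0.9930244429; exp(-rT) = 0.9483800125
Theta = -S*exp(-qT)*phi(d1)*sigma/(2*sqrt(T)) + r*K*exp(-rT)*N(-d2) - q*S*exp(-qT)*N(-d1)
N(-d1) = 0.0943097735; N(-d2) = 0.1200626176; sqrt(T) = 1.0000000000
Term 1 = -1.0800 * 0.9930244429 * 0.1681124520 * 0.1400 / (2 * 1.0000000000) = -0.0126206469
Term 2 = 0.0530 * 0.9500 * 0.9483800125 * 0.1200626176 = 0.0057331021
Term 3 = -0.0070 * 1.0800 * 0.9930244429 * 0.0943097735 = -0.0007080084
Theta = -0.0126206469 + (0.0057331021) + (-0.0007080084) = -0.007596

Answer: Theta = -0.007596


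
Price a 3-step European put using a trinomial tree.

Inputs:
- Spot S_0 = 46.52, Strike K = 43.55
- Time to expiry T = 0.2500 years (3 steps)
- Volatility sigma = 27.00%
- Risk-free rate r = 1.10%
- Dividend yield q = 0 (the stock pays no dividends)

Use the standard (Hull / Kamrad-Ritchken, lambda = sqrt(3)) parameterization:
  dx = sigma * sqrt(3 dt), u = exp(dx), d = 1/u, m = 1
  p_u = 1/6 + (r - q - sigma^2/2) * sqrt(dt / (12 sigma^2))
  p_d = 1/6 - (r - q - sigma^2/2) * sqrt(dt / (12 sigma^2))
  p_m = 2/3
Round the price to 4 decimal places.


Answer: Price = V(0,0) = 1.2707

Derivation:
dt = T/N = 0.083333; dx = sigma*sqrt(3*dt) = 0.135000
u = exp(dx) = 1.144537; d = 1/u = 0.873716
p_u = 0.158812, p_m = 0.666667, p_d = 0.174522
Discount per step: exp(-r*dt) = 0.999084
Stock lattice S(k, j) with j the centered position index:
  k=0: S(0,+0) = 46.5200
  k=1: S(1,-1) = 40.6453; S(1,+0) = 46.5200; S(1,+1) = 53.2439
  k=2: S(2,-2) = 35.5124; S(2,-1) = 40.6453; S(2,+0) = 46.5200; S(2,+1) = 53.2439; S(2,+2) = 60.9395
  k=3: S(3,-3) = 31.0278; S(3,-2) = 35.5124; S(3,-1) = 40.6453; S(3,+0) = 46.5200; S(3,+1) = 53.2439; S(3,+2) = 60.9395; S(3,+3) = 69.7476
Terminal payoffs V(N, j) = max(K - S_T, 0):
  V(3,-3) = 12.522239; V(3,-2) = 8.037586; V(3,-1) = 2.904736; V(3,+0) = 0.000000; V(3,+1) = 0.000000; V(3,+2) = 0.000000; V(3,+3) = 0.000000
Backward induction: V(k, j) = exp(-r*dt) * [p_u * V(k+1, j+1) + p_m * V(k+1, j) + p_d * V(k+1, j-1)]
  V(2,-2) = exp(-r*dt) * [p_u*2.904736 + p_m*8.037586 + p_d*12.522239] = 7.997763
  V(2,-1) = exp(-r*dt) * [p_u*0.000000 + p_m*2.904736 + p_d*8.037586] = 3.336163
  V(2,+0) = exp(-r*dt) * [p_u*0.000000 + p_m*0.000000 + p_d*2.904736] = 0.506475
  V(2,+1) = exp(-r*dt) * [p_u*0.000000 + p_m*0.000000 + p_d*0.000000] = 0.000000
  V(2,+2) = exp(-r*dt) * [p_u*0.000000 + p_m*0.000000 + p_d*0.000000] = 0.000000
  V(1,-1) = exp(-r*dt) * [p_u*0.506475 + p_m*3.336163 + p_d*7.997763] = 3.696935
  V(1,+0) = exp(-r*dt) * [p_u*0.000000 + p_m*0.506475 + p_d*3.336163] = 0.919040
  V(1,+1) = exp(-r*dt) * [p_u*0.000000 + p_m*0.000000 + p_d*0.506475] = 0.088310
  V(0,+0) = exp(-r*dt) * [p_u*0.088310 + p_m*0.919040 + p_d*3.696935] = 1.270747


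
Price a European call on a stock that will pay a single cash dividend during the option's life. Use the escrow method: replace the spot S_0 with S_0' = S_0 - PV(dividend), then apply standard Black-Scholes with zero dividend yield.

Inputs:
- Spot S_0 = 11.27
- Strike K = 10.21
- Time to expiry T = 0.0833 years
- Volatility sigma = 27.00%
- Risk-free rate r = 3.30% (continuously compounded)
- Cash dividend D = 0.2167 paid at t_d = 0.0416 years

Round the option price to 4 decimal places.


PV(D) = D * exp(-r * t_d) = 0.2167 * 0.99862814 = 0.21640272
S_0' = S_0 - PV(D) = 11.2700 - 0.21640272 = 11.05359728
d1 = (ln(S_0'/K) + (r + sigma^2/2)*T) / (sigma*sqrt(T)) = 1.09299480
d2 = d1 - sigma*sqrt(T) = 1.01506810
exp(-rT) = 0.99725487
N(d1) = 0.86280196; N(d2) = 0.84496332
C = S_0' * N(d1) - K * exp(-rT) * N(d2) = 11.05359728 * 0.86280196 - 10.2100 * 0.99725487 * 0.84496332 = 0.9337

Answer: Price = 0.9337


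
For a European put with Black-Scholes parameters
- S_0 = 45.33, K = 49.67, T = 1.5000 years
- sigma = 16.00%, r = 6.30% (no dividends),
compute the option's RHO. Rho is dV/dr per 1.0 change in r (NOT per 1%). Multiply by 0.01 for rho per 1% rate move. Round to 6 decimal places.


Answer: Rho = -36.117121

Derivation:
d1 = 0.1136355842; d2 = -0.0823235952
phi(d1) = 0.3963747978; exp(-qT) = 1.0000000000; exp(-rT) = 0.9098277346
N(-d2) = 0.5328053041
Rho = -K*T*exp(-rT)*N(-d2) = -49.6700 * 1.5000 * 0.9098277346 * 0.5328053041 = -36.117121


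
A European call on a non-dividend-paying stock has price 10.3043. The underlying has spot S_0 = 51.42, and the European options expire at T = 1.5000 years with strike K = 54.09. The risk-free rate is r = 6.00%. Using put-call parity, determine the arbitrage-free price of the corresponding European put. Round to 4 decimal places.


Put-call parity: C - P = S_0 * exp(-qT) - K * exp(-rT).
S_0 * exp(-qT) = 51.4200 * 1.00000000 = 51.42000000
K * exp(-rT) = 54.0900 * 0.91393119 = 49.43453781
P = C - S*exp(-qT) + K*exp(-rT)
P = 10.3043 - 51.42000000 + 49.43453781 = 8.3188

Answer: Put price = 8.3188


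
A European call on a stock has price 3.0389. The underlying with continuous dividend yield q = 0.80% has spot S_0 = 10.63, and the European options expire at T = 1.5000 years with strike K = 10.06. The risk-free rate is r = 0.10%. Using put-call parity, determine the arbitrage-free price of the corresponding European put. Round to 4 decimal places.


Answer: Put price = 2.5806

Derivation:
Put-call parity: C - P = S_0 * exp(-qT) - K * exp(-rT).
S_0 * exp(-qT) = 10.6300 * 0.98807171 = 10.50320231
K * exp(-rT) = 10.0600 * 0.99850112 = 10.04492131
P = C - S*exp(-qT) + K*exp(-rT)
P = 3.0389 - 10.50320231 + 10.04492131 = 2.5806


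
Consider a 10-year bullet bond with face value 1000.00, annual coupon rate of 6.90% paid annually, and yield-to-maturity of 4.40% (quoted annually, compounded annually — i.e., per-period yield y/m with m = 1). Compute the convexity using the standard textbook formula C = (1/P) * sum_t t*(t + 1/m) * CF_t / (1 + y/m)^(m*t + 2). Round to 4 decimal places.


Answer: Convexity = 71.4446

Derivation:
Coupon per period c = face * coupon_rate / m = 69.000000
Periods per year m = 1; per-period yield y/m = 0.044000
Number of cashflows N = 10
Cashflows (t years, CF_t, discount factor 1/(1+y/m)^(m*t), PV):
  t = 1.0000: CF_t = 69.000000, DF = 0.957854, PV = 66.091954
  t = 2.0000: CF_t = 69.000000, DF = 0.917485, PV = 63.306469
  t = 3.0000: CF_t = 69.000000, DF = 0.878817, PV = 60.638381
  t = 4.0000: CF_t = 69.000000, DF = 0.841779, PV = 58.082740
  t = 5.0000: CF_t = 69.000000, DF = 0.806302, PV = 55.634808
  t = 6.0000: CF_t = 69.000000, DF = 0.772320, PV = 53.290046
  t = 7.0000: CF_t = 69.000000, DF = 0.739770, PV = 51.044106
  t = 8.0000: CF_t = 69.000000, DF = 0.708592, PV = 48.892822
  t = 9.0000: CF_t = 69.000000, DF = 0.678728, PV = 46.832205
  t = 10.0000: CF_t = 1069.000000, DF = 0.650122, PV = 694.980659
Price P = sum_t PV_t = 1198.794190
Convexity numerator sum_t t*(t + 1/m) * CF_t / (1+y/m)^(m*t + 2):
  t = 1.0000: term = 121.276761
  t = 2.0000: term = 348.496440
  t = 3.0000: term = 667.617702
  t = 4.0000: term = 1065.800929
  t = 5.0000: term = 1531.323174
  t = 6.0000: term = 2053.498509
  t = 7.0000: term = 2622.603459
  t = 8.0000: term = 3229.807216
  t = 9.0000: term = 3867.106341
  t = 10.0000: term = 70139.781135
Convexity = (1/P) * sum = 85647.311667 / 1198.794190 = 71.444550


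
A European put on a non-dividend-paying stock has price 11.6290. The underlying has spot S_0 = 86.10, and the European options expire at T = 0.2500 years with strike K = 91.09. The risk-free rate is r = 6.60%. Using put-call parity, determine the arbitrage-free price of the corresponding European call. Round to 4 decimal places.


Put-call parity: C - P = S_0 * exp(-qT) - K * exp(-rT).
S_0 * exp(-qT) = 86.1000 * 1.00000000 = 86.10000000
K * exp(-rT) = 91.0900 * 0.98363538 = 89.59934671
C = P + S*exp(-qT) - K*exp(-rT)
C = 11.6290 + 86.10000000 - 89.59934671 = 8.1297

Answer: Call price = 8.1297


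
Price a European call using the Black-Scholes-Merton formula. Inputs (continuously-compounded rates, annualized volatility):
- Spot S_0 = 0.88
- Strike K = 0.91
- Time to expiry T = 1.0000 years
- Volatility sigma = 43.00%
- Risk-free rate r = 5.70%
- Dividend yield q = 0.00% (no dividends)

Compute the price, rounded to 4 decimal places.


d1 = (ln(S/K) + (r - q + 0.5*sigma^2) * T) / (sigma * sqrt(T)) = 0.26959839
d2 = d1 - sigma * sqrt(T) = -0.16040161
exp(-rT) = 0.94459407; exp(-qT) = 1.00000000
C = S_0 * exp(-qT) * N(d1) - K * exp(-rT) * N(d2)
N(d1) = 0.60626538; N(d2) = 0.43628236
C = 0.8800 * 1.00000000 * 0.60626538 - 0.9100 * 0.94459407 * 0.43628236 = 0.1585

Answer: Price = 0.1585


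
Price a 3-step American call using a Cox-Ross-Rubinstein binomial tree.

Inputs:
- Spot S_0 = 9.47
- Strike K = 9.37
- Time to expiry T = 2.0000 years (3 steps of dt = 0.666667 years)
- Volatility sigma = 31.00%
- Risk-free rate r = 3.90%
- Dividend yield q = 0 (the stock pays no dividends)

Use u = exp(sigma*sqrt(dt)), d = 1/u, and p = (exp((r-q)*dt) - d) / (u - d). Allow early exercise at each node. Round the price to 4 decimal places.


dt = T/N = 0.666667
u = exp(sigma*sqrt(dt)) = 1.288030; d = 1/u = 0.776379
p = (exp((r-q)*dt) - d) / (u - d) = 0.488539
Discount per step: exp(-r*dt) = 0.974335
Stock lattice S(k, i) with i counting down-moves:
  k=0: S(0,0) = 9.4700
  k=1: S(1,0) = 12.1976; S(1,1) = 7.3523
  k=2: S(2,0) = 15.7109; S(2,1) = 9.4700; S(2,2) = 5.7082
  k=3: S(3,0) = 20.2362; S(3,1) = 12.1976; S(3,2) = 7.3523; S(3,3) = 4.4317
Terminal payoffs V(N, i) = max(S_T - K, 0):
  V(3,0) = 10.866152; V(3,1) = 2.827644; V(3,2) = 0.000000; V(3,3) = 0.000000
Backward induction: V(k, i) = exp(-r*dt) * [p * V(k+1, i) + (1-p) * V(k+1, i+1)]; then take max(V_cont, immediate exercise) for American.
  V(2,0) = exp(-r*dt) * [p*10.866152 + (1-p)*2.827644] = 6.581412; exercise = 6.340932; V(2,0) = max -> 6.581412
  V(2,1) = exp(-r*dt) * [p*2.827644 + (1-p)*0.000000] = 1.345962; exercise = 0.100000; V(2,1) = max -> 1.345962
  V(2,2) = exp(-r*dt) * [p*0.000000 + (1-p)*0.000000] = 0.000000; exercise = 0.000000; V(2,2) = max -> 0.000000
  V(1,0) = exp(-r*dt) * [p*6.581412 + (1-p)*1.345962] = 3.803499; exercise = 2.827644; V(1,0) = max -> 3.803499
  V(1,1) = exp(-r*dt) * [p*1.345962 + (1-p)*0.000000] = 0.640680; exercise = 0.000000; V(1,1) = max -> 0.640680
  V(0,0) = exp(-r*dt) * [p*3.803499 + (1-p)*0.640680] = 2.129742; exercise = 0.100000; V(0,0) = max -> 2.129742

Answer: Price = V(0,0) = 2.1297
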